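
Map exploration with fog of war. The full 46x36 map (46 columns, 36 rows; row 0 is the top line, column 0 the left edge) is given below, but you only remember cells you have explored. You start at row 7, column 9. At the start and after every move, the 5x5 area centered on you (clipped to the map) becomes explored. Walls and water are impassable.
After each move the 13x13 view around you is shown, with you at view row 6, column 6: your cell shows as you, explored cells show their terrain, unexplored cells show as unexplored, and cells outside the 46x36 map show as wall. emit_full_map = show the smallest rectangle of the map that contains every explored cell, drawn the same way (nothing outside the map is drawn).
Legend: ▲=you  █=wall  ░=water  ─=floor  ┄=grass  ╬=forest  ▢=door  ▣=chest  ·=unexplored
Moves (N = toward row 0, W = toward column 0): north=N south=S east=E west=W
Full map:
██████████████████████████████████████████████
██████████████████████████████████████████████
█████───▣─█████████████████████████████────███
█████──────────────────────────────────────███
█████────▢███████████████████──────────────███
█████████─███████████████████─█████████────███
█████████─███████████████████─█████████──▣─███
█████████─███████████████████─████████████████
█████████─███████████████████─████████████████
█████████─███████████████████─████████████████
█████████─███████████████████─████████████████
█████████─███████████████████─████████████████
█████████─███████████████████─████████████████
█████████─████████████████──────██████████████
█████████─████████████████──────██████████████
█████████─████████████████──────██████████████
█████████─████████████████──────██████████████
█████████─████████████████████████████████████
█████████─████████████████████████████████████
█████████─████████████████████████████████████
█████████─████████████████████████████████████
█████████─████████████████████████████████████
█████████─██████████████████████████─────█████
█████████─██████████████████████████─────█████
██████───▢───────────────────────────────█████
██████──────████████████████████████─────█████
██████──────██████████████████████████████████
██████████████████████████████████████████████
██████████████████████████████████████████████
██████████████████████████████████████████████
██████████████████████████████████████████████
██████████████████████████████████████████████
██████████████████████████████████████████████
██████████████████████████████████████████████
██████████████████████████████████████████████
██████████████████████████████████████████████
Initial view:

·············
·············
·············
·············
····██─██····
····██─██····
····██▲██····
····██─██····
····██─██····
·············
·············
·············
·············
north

·············
·············
·············
·············
····──▢██····
····██─██····
····██▲██····
····██─██····
····██─██····
····██─██····
·············
·············
·············

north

█████████████
·············
·············
·············
····─────····
····──▢██····
····██▲██····
····██─██····
····██─██····
····██─██····
····██─██····
·············
·············

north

█████████████
█████████████
·············
·············
····─▣─██····
····─────····
····──▲██····
····██─██····
····██─██····
····██─██····
····██─██····
····██─██····
·············

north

█████████████
█████████████
█████████████
·············
····█████····
····─▣─██····
····──▲──····
····──▢██····
····██─██····
····██─██····
····██─██····
····██─██····
····██─██····

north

█████████████
█████████████
█████████████
█████████████
····█████····
····█████····
····─▣▲██····
····─────····
····──▢██····
····██─██····
····██─██····
····██─██····
····██─██····

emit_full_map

█████
█████
─▣▲██
─────
──▢██
██─██
██─██
██─██
██─██
██─██

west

█████████████
█████████████
█████████████
█████████████
····██████···
····██████···
····──▲─██···
····──────···
····───▢██···
·····██─██···
·····██─██···
·····██─██···
·····██─██···

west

█████████████
█████████████
█████████████
█████████████
····███████··
····███████··
····──▲▣─██··
····───────··
····────▢██··
······██─██··
······██─██··
······██─██··
······██─██··

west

█████████████
█████████████
█████████████
█████████████
····████████·
····████████·
····█─▲─▣─██·
····█───────·
····█────▢██·
·······██─██·
·······██─██·
·······██─██·
·······██─██·

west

█████████████
█████████████
█████████████
█████████████
█···█████████
█···█████████
█···██▲──▣─██
█···██───────
█···██────▢██
█·······██─██
█·······██─██
█·······██─██
█·······██─██

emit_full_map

█████████
█████████
██▲──▣─██
██───────
██────▢██
····██─██
····██─██
····██─██
····██─██
····██─██

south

█████████████
█████████████
█████████████
█···█████████
█···█████████
█···██───▣─██
█···██▲──────
█···██────▢██
█···██████─██
█·······██─██
█·······██─██
█·······██─██
█·······██─██

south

█████████████
█████████████
█···█████████
█···█████████
█···██───▣─██
█···██───────
█···██▲───▢██
█···██████─██
█···██████─██
█·······██─██
█·······██─██
█·······██─██
█············

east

█████████████
█████████████
···█████████·
···█████████·
···██───▣─██·
···██───────·
···██─▲──▢██·
···██████─██·
···██████─██·
·······██─██·
·······██─██·
·······██─██·
·············

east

█████████████
█████████████
··█████████··
··█████████··
··██───▣─██··
··██───────··
··██──▲─▢██··
··██████─██··
··██████─██··
······██─██··
······██─██··
······██─██··
·············

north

█████████████
█████████████
█████████████
··█████████··
··█████████··
··██───▣─██··
··██──▲────··
··██────▢██··
··██████─██··
··██████─██··
······██─██··
······██─██··
······██─██··

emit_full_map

█████████
█████████
██───▣─██
██──▲────
██────▢██
██████─██
██████─██
····██─██
····██─██
····██─██

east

█████████████
█████████████
█████████████
·█████████···
·█████████···
·██───▣─██···
·██───▲───···
·██────▢██···
·██████─██···
·██████─██···
·····██─██···
·····██─██···
·····██─██···

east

█████████████
█████████████
█████████████
█████████····
█████████····
██───▣─██····
██────▲──····
██────▢██····
██████─██····
██████─██····
····██─██····
····██─██····
····██─██····

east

█████████████
█████████████
█████████████
████████·····
█████████····
█───▣─███····
█─────▲──····
█────▢███····
█████─███····
█████─██·····
···██─██·····
···██─██·····
···██─██·····

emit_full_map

█████████·
██████████
██───▣─███
██─────▲──
██────▢███
██████─███
██████─██·
····██─██·
····██─██·
····██─██·


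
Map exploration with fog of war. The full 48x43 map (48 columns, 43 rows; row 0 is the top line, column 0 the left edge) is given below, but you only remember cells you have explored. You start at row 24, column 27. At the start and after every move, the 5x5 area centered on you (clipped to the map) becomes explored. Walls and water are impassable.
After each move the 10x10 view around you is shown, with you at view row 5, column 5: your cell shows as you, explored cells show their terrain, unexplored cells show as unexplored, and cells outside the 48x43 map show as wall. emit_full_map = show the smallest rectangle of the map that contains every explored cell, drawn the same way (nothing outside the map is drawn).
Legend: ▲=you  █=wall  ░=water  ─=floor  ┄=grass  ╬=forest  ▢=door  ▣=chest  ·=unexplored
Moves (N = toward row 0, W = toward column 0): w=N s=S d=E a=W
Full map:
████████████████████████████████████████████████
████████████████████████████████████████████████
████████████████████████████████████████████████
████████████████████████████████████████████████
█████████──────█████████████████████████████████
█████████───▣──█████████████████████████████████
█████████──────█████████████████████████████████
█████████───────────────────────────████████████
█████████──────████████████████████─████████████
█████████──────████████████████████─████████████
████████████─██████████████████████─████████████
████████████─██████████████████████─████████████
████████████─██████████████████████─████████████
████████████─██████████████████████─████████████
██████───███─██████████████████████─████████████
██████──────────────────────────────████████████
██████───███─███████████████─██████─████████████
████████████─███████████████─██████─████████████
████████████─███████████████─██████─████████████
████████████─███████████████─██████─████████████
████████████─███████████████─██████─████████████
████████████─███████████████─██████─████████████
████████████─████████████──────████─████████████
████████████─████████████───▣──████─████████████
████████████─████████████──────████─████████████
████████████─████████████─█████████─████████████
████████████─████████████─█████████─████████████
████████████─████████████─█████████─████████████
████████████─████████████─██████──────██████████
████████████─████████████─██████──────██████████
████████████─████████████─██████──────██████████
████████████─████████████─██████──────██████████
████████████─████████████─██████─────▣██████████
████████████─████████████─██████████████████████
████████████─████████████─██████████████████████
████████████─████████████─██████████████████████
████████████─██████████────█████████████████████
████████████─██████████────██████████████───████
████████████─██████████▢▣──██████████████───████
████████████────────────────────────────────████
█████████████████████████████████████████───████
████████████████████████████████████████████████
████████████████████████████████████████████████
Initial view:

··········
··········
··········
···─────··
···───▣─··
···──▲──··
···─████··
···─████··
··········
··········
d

··········
··········
··········
··──────··
··───▣──··
··───▲──··
··─█████··
··─█████··
··········
··········

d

··········
··········
··········
·──────█··
·───▣──█··
·────▲─█··
·─██████··
·─██████··
··········
··········

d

··········
··········
··········
──────██··
───▣──██··
─────▲██··
─███████··
─███████··
··········
··········

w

··········
··········
··········
···─████··
──────██··
───▣─▲██··
──────██··
─███████··
─███████··
··········

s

··········
··········
···─████··
──────██··
───▣──██··
─────▲██··
─███████··
─███████··
··········
··········

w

··········
··········
··········
···─████··
──────██··
───▣─▲██··
──────██··
─███████··
─███████··
··········

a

··········
··········
··········
···█─████·
·──────██·
·───▣▲─██·
·──────██·
·─███████·
·─███████·
··········

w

··········
··········
··········
···█─███··
···█─████·
·────▲─██·
·───▣──██·
·──────██·
·─███████·
·─███████·

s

··········
··········
···█─███··
···█─████·
·──────██·
·───▣▲─██·
·──────██·
·─███████·
·─███████·
··········

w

··········
··········
··········
···█─███··
···█─████·
·────▲─██·
·───▣──██·
·──────██·
·─███████·
·─███████·

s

··········
··········
···█─███··
···█─████·
·──────██·
·───▣▲─██·
·──────██·
·─███████·
·─███████·
··········

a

··········
··········
····█─███·
···██─████
··──────██
··───▲──██
··──────██
··─███████
··─███████
··········

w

··········
··········
··········
···██─███·
···██─████
··───▲──██
··───▣──██
··──────██
··─███████
··─███████

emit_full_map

·██─███·
·██─████
───▲──██
───▣──██
──────██
─███████
─███████

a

··········
··········
··········
···███─███
···███─███
···──▲───█
···───▣──█
···──────█
···─██████
···─██████

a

··········
··········
··········
···████─██
···████─██
···█─▲────
···█───▣──
···█──────
····─█████
····─█████

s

··········
··········
···████─██
···████─██
···█──────
···█─▲─▣──
···█──────
···█─█████
····─█████
··········

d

··········
··········
··████─███
··████─███
··█──────█
··█──▲▣──█
··█──────█
··█─██████
···─██████
··········

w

··········
··········
··········
··████─███
··████─███
··█──▲───█
··█───▣──█
··█──────█
··█─██████
···─██████

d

··········
··········
··········
·████─███·
·████─████
·█───▲──██
·█───▣──██
·█──────██
·█─███████
··─███████

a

··········
··········
··········
··████─███
··████─███
··█──▲───█
··█───▣──█
··█──────█
··█─██████
···─██████

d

··········
··········
··········
·████─███·
·████─████
·█───▲──██
·█───▣──██
·█──────██
·█─███████
··─███████


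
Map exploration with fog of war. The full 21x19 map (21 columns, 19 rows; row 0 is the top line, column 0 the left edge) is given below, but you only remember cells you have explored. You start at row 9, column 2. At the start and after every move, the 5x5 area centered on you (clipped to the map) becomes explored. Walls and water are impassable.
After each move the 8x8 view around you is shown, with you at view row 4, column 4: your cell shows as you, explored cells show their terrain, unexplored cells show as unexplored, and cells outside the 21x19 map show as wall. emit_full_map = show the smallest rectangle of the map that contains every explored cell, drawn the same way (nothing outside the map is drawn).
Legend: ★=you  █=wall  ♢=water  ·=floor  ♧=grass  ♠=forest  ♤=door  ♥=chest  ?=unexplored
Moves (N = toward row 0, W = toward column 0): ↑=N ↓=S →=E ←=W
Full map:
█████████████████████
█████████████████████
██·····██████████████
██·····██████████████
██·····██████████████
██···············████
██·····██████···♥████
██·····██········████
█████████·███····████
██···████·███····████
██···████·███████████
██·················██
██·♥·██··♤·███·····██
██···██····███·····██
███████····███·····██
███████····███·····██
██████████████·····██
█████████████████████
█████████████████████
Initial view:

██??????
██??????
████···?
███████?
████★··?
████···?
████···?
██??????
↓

██??????
████···?
███████?
████···?
████★··?
████···?
████·♥·?
██??????

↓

████···?
███████?
████···?
████···?
████★··?
████·♥·?
████···?
██??????

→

███···??
██████??
███···█?
███···█?
███·★··?
███·♥·█?
███···█?
█???????

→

██···???
█████???
██···██?
██···██?
██··★··?
██·♥·██?
██···██?
????????

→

█···????
████????
█···███?
█···███?
█···★··?
█·♥·██·?
█···██·?
????????

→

···?????
███?????
···████?
···████?
····★··?
·♥·██··?
···██··?
????????

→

··??????
██??????
··████·?
··████·?
····★··?
♥·██··♤?
··██···?
????????

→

·???????
█???????
·████·█?
·████·█?
····★··?
·██··♤·?
·██····?
????????

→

????????
????????
████·██?
████·██?
····★··?
██··♤·█?
██····█?
????????

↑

????????
????????
??██·██?
████·██?
████★██?
·······?
██··♤·█?
██····█?

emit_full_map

██···???????
█████??██·██
██···████·██
██···████★██
██··········
██·♥·██··♤·█
██···██····█

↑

????????
????????
??██···?
??██·██?
████★██?
████·██?
·······?
██··♤·█?

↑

????????
????????
??█████?
??██···?
??██★██?
████·██?
████·██?
·······?

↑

????????
????????
??·····?
??█████?
??██★··?
??██·██?
████·██?
████·██?

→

????????
????????
?······?
?██████?
?██·★··?
?██·███?
███·███?
███·██??

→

????????
????????
·······?
██████·?
██··★··?
██·███·?
██·███·?
██·██???

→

????????
????????
·······?
█████··?
█···★··?
█·███··?
█·███··?
█·██????

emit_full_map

???????········
???????██████··
██···??██···★··
█████??██·███··
██···████·███··
██···████·██???
██··········???
██·♥·██··♤·█???
██···██····█???

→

????????
????????
·······?
████···?
····★··?
·███···?
·███···?
·██?????

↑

????????
????????
??█████?
·······?
████★··?
·······?
·███···?
·███···?

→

????????
????????
?██████?
·······?
███·★·♥?
·······?
███····?
███···??

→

????????
????????
███████?
······█?
██··★♥█?
······█?
██····█?
██···???

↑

????????
????????
??█████?
███████?
····★·█?
██···♥█?
······█?
██····█?

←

????????
????????
??██████
?███████
····★··█
███···♥█
·······█
███····█

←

????????
????????
??██████
??██████
····★···
████···♥
········
·███····

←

????????
????????
??██████
??██████
····★···
█████···
█·······
█·███···

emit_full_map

??????????████████
??????????████████
???????·····★····█
???????██████···♥█
██···??██········█
█████??██·███····█
██···████·███···??
██···████·██??????
██··········??????
██·♥·██··♤·█??????
██···██····█??????

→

????????
????????
?███████
?███████
····★···
████···♥
········
·███····

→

????????
????????
████████
████████
····★··█
███···♥█
·······█
███····█

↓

????????
████████
████████
·······█
███·★·♥█
·······█
███····█
███···??

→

????????
███████?
███████?
······█?
██··★♥█?
······█?
██····█?
██···???

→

????????
██████??
███████?
·····██?
█···★██?
·····██?
█····██?
█···????

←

????????
███████?
████████
······██
██··★♥██
······██
██····██
██···???

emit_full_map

??????????████████?
??????????█████████
???????··········██
???????██████··★♥██
██···??██········██
█████??██·███····██
██···████·███···???
██···████·██???????
██··········???????
██·♥·██··♤·█???????
██···██····█???????

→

????????
██████??
███████?
·····██?
█···★██?
·····██?
█····██?
█···????

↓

██████??
███████?
·····██?
█···♥██?
····★██?
█····██?
█····██?
????????

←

███████?
████████
······██
██···♥██
····★·██
██····██
██····██
█???????

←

████████
████████
·······█
███···♥█
····★··█
███····█
███····█
██??????

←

?███████
?███████
········
████···♥
····★···
·███····
·███····
·██?????

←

??██████
??██████
········
█████···
█···★···
█·███···
█·███···
█·██????

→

?███████
?███████
········
████···♥
····★···
·███····
·███····
·██?????

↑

????????
?███████
?███████
········
████★··♥
········
·███····
·███····

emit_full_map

??????????████████?
??????????█████████
???????··········██
???????██████★··♥██
██···??██········██
█████??██·███····██
██···████·███····██
██···████·██???????
██··········???????
██·♥·██··♤·█???????
██···██····█???????


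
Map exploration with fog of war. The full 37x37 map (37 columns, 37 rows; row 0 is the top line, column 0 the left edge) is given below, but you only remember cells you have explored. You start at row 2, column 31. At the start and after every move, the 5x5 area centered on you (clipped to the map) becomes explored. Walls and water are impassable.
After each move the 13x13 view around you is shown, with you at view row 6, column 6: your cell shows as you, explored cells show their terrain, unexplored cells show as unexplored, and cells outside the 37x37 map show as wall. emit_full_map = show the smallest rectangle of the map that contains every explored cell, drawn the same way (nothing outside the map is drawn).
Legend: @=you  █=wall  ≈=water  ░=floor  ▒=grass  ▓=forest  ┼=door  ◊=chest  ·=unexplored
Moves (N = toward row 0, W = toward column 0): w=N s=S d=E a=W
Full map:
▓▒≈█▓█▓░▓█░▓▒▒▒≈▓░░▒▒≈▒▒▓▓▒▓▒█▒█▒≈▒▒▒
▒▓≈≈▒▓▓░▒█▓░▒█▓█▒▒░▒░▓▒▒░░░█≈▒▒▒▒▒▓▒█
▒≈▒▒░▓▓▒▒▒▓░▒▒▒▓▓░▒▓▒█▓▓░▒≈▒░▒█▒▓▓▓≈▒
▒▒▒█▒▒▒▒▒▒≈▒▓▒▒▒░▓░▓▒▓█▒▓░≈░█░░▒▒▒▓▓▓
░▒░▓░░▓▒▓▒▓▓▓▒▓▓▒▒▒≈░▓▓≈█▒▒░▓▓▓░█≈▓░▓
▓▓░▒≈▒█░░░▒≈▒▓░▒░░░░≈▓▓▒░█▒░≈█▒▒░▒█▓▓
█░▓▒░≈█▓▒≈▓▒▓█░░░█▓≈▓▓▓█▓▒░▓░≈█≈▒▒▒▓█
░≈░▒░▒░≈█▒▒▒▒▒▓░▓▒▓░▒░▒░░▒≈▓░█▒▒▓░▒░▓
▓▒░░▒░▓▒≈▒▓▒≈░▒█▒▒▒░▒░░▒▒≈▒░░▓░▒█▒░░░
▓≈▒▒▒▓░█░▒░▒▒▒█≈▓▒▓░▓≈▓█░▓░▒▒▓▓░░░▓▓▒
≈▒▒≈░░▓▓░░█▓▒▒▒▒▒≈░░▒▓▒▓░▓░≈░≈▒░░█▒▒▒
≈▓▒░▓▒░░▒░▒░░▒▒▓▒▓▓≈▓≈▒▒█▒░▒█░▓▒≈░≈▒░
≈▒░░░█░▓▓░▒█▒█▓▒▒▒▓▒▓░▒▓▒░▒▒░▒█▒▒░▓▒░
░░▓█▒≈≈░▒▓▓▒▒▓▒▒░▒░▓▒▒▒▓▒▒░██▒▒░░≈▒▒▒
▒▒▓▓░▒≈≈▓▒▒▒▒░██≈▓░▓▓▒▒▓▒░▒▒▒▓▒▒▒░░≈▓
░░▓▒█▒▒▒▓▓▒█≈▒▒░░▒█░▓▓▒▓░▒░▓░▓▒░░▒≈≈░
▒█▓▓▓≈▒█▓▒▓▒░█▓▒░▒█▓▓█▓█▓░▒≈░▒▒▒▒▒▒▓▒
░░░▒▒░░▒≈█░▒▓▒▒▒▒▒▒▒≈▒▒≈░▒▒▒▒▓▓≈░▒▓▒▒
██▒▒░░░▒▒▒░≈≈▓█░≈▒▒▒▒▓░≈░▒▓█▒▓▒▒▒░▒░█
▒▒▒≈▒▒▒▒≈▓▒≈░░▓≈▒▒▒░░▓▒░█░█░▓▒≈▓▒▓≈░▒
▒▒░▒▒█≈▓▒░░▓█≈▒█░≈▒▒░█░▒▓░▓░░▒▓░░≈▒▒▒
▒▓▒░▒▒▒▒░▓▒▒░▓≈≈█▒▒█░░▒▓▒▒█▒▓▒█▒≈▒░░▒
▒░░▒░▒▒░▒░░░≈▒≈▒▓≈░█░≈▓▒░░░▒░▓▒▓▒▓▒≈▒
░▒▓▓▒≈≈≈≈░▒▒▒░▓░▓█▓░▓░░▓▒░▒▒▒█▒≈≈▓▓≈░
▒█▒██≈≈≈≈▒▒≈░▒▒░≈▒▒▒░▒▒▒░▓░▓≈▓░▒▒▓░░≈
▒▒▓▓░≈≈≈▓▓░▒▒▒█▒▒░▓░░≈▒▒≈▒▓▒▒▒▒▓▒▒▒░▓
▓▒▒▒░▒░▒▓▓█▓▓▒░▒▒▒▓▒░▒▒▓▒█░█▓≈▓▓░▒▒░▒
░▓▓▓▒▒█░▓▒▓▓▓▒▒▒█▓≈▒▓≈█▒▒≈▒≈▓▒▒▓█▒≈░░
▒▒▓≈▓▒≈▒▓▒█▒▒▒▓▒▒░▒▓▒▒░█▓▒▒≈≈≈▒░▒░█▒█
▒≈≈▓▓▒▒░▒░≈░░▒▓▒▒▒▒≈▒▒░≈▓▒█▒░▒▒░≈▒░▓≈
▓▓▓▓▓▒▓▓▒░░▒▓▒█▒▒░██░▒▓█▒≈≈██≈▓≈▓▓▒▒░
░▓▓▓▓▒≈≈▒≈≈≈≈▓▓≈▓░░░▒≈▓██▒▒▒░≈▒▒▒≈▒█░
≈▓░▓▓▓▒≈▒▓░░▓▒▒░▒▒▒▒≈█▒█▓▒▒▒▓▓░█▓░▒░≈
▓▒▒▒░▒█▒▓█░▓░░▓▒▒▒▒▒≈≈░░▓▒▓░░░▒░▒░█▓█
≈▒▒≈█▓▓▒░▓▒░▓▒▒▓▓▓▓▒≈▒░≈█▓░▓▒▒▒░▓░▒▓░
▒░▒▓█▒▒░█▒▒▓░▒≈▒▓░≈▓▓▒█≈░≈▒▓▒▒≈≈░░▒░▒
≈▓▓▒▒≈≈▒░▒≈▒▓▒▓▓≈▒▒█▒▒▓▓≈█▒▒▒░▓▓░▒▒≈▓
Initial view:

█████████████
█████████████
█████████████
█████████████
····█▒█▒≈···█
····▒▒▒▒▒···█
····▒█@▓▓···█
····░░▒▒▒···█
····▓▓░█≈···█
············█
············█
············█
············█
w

█████████████
█████████████
█████████████
█████████████
█████████████
····█▒█▒≈···█
····▒▒@▒▒···█
····▒█▒▓▓···█
····░░▒▒▒···█
····▓▓░█≈···█
············█
············█
············█

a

█████████████
█████████████
█████████████
█████████████
█████████████
····▒█▒█▒≈···
····≈▒@▒▒▒···
····░▒█▒▓▓···
····█░░▒▒▒···
·····▓▓░█≈···
·············
·············
·············

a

█████████████
█████████████
█████████████
█████████████
█████████████
····▓▒█▒█▒≈··
····█≈@▒▒▒▒··
····▒░▒█▒▓▓··
····░█░░▒▒▒··
······▓▓░█≈··
·············
·············
·············

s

█████████████
█████████████
█████████████
█████████████
····▓▒█▒█▒≈··
····█≈▒▒▒▒▒··
····▒░@█▒▓▓··
····░█░░▒▒▒··
····░▓▓▓░█≈··
·············
·············
·············
·············

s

█████████████
█████████████
█████████████
····▓▒█▒█▒≈··
····█≈▒▒▒▒▒··
····▒░▒█▒▓▓··
····░█@░▒▒▒··
····░▓▓▓░█≈··
····░≈█▒▒····
·············
·············
·············
·············

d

█████████████
█████████████
█████████████
···▓▒█▒█▒≈···
···█≈▒▒▒▒▒···
···▒░▒█▒▓▓···
···░█░@▒▒▒···
···░▓▓▓░█≈···
···░≈█▒▒░····
·············
·············
·············
·············

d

█████████████
█████████████
█████████████
··▓▒█▒█▒≈···█
··█≈▒▒▒▒▒···█
··▒░▒█▒▓▓···█
··░█░░@▒▒···█
··░▓▓▓░█≈···█
··░≈█▒▒░▒···█
············█
············█
············█
············█

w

█████████████
█████████████
█████████████
█████████████
··▓▒█▒█▒≈···█
··█≈▒▒▒▒▒···█
··▒░▒█@▓▓···█
··░█░░▒▒▒···█
··░▓▓▓░█≈···█
··░≈█▒▒░▒···█
············█
············█
············█

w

█████████████
█████████████
█████████████
█████████████
█████████████
··▓▒█▒█▒≈···█
··█≈▒▒@▒▒···█
··▒░▒█▒▓▓···█
··░█░░▒▒▒···█
··░▓▓▓░█≈···█
··░≈█▒▒░▒···█
············█
············█

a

█████████████
█████████████
█████████████
█████████████
█████████████
···▓▒█▒█▒≈···
···█≈▒@▒▒▒···
···▒░▒█▒▓▓···
···░█░░▒▒▒···
···░▓▓▓░█≈···
···░≈█▒▒░▒···
·············
·············

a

█████████████
█████████████
█████████████
█████████████
█████████████
····▓▒█▒█▒≈··
····█≈@▒▒▒▒··
····▒░▒█▒▓▓··
····░█░░▒▒▒··
····░▓▓▓░█≈··
····░≈█▒▒░▒··
·············
·············

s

█████████████
█████████████
█████████████
█████████████
····▓▒█▒█▒≈··
····█≈▒▒▒▒▒··
····▒░@█▒▓▓··
····░█░░▒▒▒··
····░▓▓▓░█≈··
····░≈█▒▒░▒··
·············
·············
·············

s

█████████████
█████████████
█████████████
····▓▒█▒█▒≈··
····█≈▒▒▒▒▒··
····▒░▒█▒▓▓··
····░█@░▒▒▒··
····░▓▓▓░█≈··
····░≈█▒▒░▒··
·············
·············
·············
·············

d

█████████████
█████████████
█████████████
···▓▒█▒█▒≈···
···█≈▒▒▒▒▒···
···▒░▒█▒▓▓···
···░█░@▒▒▒···
···░▓▓▓░█≈···
···░≈█▒▒░▒···
·············
·············
·············
·············

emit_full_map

▓▒█▒█▒≈
█≈▒▒▒▒▒
▒░▒█▒▓▓
░█░@▒▒▒
░▓▓▓░█≈
░≈█▒▒░▒

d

█████████████
█████████████
█████████████
··▓▒█▒█▒≈···█
··█≈▒▒▒▒▒···█
··▒░▒█▒▓▓···█
··░█░░@▒▒···█
··░▓▓▓░█≈···█
··░≈█▒▒░▒···█
············█
············█
············█
············█

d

█████████████
█████████████
█████████████
·▓▒█▒█▒≈···██
·█≈▒▒▒▒▒▓··██
·▒░▒█▒▓▓▓··██
·░█░░▒@▒▓··██
·░▓▓▓░█≈▓··██
·░≈█▒▒░▒█··██
···········██
···········██
···········██
···········██

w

█████████████
█████████████
█████████████
█████████████
·▓▒█▒█▒≈▒··██
·█≈▒▒▒▒▒▓··██
·▒░▒█▒@▓▓··██
·░█░░▒▒▒▓··██
·░▓▓▓░█≈▓··██
·░≈█▒▒░▒█··██
···········██
···········██
···········██

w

█████████████
█████████████
█████████████
█████████████
█████████████
·▓▒█▒█▒≈▒··██
·█≈▒▒▒@▒▓··██
·▒░▒█▒▓▓▓··██
·░█░░▒▒▒▓··██
·░▓▓▓░█≈▓··██
·░≈█▒▒░▒█··██
···········██
···········██

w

█████████████
█████████████
█████████████
█████████████
█████████████
█████████████
·▓▒█▒█@≈▒··██
·█≈▒▒▒▒▒▓··██
·▒░▒█▒▓▓▓··██
·░█░░▒▒▒▓··██
·░▓▓▓░█≈▓··██
·░≈█▒▒░▒█··██
···········██

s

█████████████
█████████████
█████████████
█████████████
█████████████
·▓▒█▒█▒≈▒··██
·█≈▒▒▒@▒▓··██
·▒░▒█▒▓▓▓··██
·░█░░▒▒▒▓··██
·░▓▓▓░█≈▓··██
·░≈█▒▒░▒█··██
···········██
···········██

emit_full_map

▓▒█▒█▒≈▒
█≈▒▒▒@▒▓
▒░▒█▒▓▓▓
░█░░▒▒▒▓
░▓▓▓░█≈▓
░≈█▒▒░▒█
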